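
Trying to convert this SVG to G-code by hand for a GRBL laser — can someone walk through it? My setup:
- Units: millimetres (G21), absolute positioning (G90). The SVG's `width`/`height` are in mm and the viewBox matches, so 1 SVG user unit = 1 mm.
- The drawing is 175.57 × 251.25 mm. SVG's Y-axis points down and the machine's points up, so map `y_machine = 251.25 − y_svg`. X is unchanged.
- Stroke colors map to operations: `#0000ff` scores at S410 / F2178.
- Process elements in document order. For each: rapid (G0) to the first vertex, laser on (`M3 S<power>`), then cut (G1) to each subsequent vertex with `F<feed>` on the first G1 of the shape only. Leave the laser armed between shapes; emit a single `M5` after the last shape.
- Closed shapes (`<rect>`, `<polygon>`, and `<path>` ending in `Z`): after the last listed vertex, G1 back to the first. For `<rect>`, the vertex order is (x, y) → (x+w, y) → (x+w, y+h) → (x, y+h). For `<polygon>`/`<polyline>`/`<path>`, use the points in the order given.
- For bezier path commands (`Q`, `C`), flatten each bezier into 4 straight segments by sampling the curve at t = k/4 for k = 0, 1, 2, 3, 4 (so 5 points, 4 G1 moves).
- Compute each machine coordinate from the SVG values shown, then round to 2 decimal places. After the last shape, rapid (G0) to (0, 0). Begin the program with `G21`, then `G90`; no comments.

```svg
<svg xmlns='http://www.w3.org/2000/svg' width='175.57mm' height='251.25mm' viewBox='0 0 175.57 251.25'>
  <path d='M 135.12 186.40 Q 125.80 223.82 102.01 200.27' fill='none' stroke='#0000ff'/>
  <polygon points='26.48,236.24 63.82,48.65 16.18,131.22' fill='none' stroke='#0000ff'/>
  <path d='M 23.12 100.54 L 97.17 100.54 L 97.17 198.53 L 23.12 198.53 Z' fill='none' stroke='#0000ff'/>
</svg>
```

G21
G90
G0 X135.12 Y64.85
M3 S410
G1 X129.56 Y49.95 F2178
G1 X122.18 Y42.67
G1 X113.00 Y43.02
G1 X102.01 Y50.98
G0 X26.48 Y15.01
M3 S410
G1 X63.82 Y202.60 F2178
G1 X16.18 Y120.03
G1 X26.48 Y15.01
G0 X23.12 Y150.71
M3 S410
G1 X97.17 Y150.71 F2178
G1 X97.17 Y52.72
G1 X23.12 Y52.72
G1 X23.12 Y150.71
M5
G0 X0.00 Y0.00

1 u = 1 mm; y_m = 251.25 − y.

[1] `<path>` quadratic bezier, #0000ff→score S410 F2178: (135.12,64.85) → (129.56,49.95) → (122.18,42.67) → (113.00,43.02) → (102.01,50.98)

[2] `<polygon>` closed polygon, #0000ff→score S410 F2178: (26.48,15.01) → (63.82,202.60) → (16.18,120.03) → (26.48,15.01) (closed)

[3] `<path>` rectangle, #0000ff→score S410 F2178: (23.12,150.71) → (97.17,150.71) → (97.17,52.72) → (23.12,52.72) → (23.12,150.71) (closed)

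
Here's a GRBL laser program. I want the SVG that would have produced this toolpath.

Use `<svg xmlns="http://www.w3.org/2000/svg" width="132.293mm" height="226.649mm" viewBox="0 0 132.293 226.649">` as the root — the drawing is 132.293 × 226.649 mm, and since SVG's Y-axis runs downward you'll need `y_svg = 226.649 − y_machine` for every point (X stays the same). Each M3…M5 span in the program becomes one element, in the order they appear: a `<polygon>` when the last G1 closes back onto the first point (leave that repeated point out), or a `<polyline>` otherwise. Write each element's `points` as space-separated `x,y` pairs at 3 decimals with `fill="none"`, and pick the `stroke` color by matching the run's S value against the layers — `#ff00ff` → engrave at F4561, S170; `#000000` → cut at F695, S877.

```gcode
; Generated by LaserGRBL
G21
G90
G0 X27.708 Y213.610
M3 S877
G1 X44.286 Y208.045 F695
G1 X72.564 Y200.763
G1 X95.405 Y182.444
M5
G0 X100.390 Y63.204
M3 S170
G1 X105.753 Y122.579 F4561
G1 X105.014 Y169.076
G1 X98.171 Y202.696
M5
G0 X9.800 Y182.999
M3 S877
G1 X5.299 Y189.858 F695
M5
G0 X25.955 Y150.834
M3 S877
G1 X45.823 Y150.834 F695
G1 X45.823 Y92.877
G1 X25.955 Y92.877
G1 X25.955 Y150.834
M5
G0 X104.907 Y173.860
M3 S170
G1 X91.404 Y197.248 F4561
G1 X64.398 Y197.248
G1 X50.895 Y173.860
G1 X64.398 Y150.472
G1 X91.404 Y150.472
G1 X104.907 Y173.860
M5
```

<svg xmlns="http://www.w3.org/2000/svg" width="132.293mm" height="226.649mm" viewBox="0 0 132.293 226.649">
  <polyline points="27.708,13.039 44.286,18.604 72.564,25.886 95.405,44.205" fill="none" stroke="#000000"/>
  <polyline points="100.390,163.445 105.753,104.070 105.014,57.573 98.171,23.953" fill="none" stroke="#ff00ff"/>
  <polyline points="9.800,43.650 5.299,36.791" fill="none" stroke="#000000"/>
  <polygon points="25.955,75.815 45.823,75.815 45.823,133.772 25.955,133.772" fill="none" stroke="#000000"/>
  <polygon points="104.907,52.789 91.404,29.401 64.398,29.401 50.895,52.789 64.398,76.177 91.404,76.177" fill="none" stroke="#ff00ff"/>
</svg>

Each laser-on run becomes one SVG element. Flip Y back into SVG space with y_svg = 226.649 − y_machine.

Run 1: the run's S877 means `#000000` (cut). The run is open, so emit a `<polyline>` with points (Y-flipped): 27.708,13.039 44.286,18.604 72.564,25.886 95.405,44.205.

Run 2: S170 ⇒ engrave layer `#ff00ff`. The run is open, so emit a `<polyline>` with points (Y-flipped): 100.390,163.445 105.753,104.070 105.014,57.573 98.171,23.953.

Run 3: power S877 maps to stroke `#000000` (cut). The run is open, so emit a `<polyline>` with points (Y-flipped): 9.800,43.650 5.299,36.791.

Run 4: S877 ⇒ cut layer `#000000`. The run returns to its start, so emit a `<polygon>` with points (Y-flipped): 25.955,75.815 45.823,75.815 45.823,133.772 25.955,133.772.

Run 5: power S170 maps to stroke `#ff00ff` (engrave). The run returns to its start, so emit a `<polygon>` with points (Y-flipped): 104.907,52.789 91.404,29.401 64.398,29.401 50.895,52.789 64.398,76.177 91.404,76.177.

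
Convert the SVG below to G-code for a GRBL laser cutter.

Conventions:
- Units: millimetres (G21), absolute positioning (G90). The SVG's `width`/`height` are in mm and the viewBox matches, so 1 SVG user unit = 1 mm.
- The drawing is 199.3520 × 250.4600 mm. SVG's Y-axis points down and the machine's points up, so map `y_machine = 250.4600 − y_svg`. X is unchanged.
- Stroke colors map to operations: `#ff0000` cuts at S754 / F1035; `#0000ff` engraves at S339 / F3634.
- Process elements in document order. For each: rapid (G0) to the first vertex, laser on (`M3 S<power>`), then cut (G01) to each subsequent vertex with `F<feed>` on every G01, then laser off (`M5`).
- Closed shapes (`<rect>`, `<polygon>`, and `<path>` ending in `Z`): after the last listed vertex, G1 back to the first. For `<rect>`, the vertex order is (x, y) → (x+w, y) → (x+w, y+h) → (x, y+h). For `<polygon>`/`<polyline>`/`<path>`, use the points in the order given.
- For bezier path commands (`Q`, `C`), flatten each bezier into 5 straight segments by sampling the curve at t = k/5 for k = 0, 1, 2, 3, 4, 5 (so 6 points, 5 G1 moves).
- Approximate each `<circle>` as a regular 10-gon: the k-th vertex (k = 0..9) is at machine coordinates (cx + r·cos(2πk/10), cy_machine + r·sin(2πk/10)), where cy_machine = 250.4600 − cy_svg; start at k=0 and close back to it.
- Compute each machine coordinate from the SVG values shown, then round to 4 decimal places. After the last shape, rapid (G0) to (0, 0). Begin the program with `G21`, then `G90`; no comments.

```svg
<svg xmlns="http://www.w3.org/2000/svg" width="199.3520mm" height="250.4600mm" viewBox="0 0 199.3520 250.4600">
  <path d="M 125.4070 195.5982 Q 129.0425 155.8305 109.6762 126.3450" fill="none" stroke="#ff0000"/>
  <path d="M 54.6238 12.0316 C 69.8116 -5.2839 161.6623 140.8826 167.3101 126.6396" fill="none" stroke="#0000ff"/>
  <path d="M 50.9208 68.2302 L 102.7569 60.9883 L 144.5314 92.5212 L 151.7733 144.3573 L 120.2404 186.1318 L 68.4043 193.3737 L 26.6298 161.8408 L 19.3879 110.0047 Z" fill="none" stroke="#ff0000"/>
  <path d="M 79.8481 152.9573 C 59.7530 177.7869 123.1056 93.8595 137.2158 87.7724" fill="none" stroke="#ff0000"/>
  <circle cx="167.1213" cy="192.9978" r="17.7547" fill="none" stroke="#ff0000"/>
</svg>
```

1 u = 1 mm; y_m = 250.4600 − y.

[1] `<path>` quadratic bezier, #ff0000→cut S754 F1035: (125.4070,54.8618) → (125.9411,70.3576) → (124.6351,85.0308) → (121.4890,98.8814) → (116.5026,111.9095) → (109.6762,124.1150)

[2] `<path>` cubic bezier, #0000ff→engrave S339 F3634: (54.6238,238.4284) → (71.6331,231.7910) → (99.2239,201.4647) → (129.5788,162.9963) → (154.8800,131.9326) → (167.3101,123.8204)

[3] `<path>` regular polygon, #ff0000→cut S754 F1035: (50.9208,182.2298) → (102.7569,189.4717) → (144.5314,157.9388) → (151.7733,106.1027) → (120.2404,64.3282) → (68.4043,57.0863) → (26.6298,88.6192) → (19.3879,140.4553) → (50.9208,182.2298) (closed)

[4] `<path>` cubic bezier, #ff0000→cut S754 F1035: (79.8481,97.5027) → (76.7432,94.1630) → (87.2967,107.9683) → (105.1394,129.9620) → (123.9021,151.1873) → (137.2158,162.6876)

[5] `<circle>` circle, #ff0000→cut S754 F1035: (184.8760,57.4622) → (181.4852,67.8982) → (172.6078,74.3479) → (161.6348,74.3479) → (152.7574,67.8982) → (149.3666,57.4622) → (152.7574,47.0262) → (161.6348,40.5765) → (172.6078,40.5765) → (181.4852,47.0262) → (184.8760,57.4622) (closed)

G21
G90
G0 X125.4070 Y54.8618
M3 S754
G01 X125.9411 Y70.3576 F1035
G01 X124.6351 Y85.0308 F1035
G01 X121.4890 Y98.8814 F1035
G01 X116.5026 Y111.9095 F1035
G01 X109.6762 Y124.1150 F1035
M5
G0 X54.6238 Y238.4284
M3 S339
G01 X71.6331 Y231.7910 F3634
G01 X99.2239 Y201.4647 F3634
G01 X129.5788 Y162.9963 F3634
G01 X154.8800 Y131.9326 F3634
G01 X167.3101 Y123.8204 F3634
M5
G0 X50.9208 Y182.2298
M3 S754
G01 X102.7569 Y189.4717 F1035
G01 X144.5314 Y157.9388 F1035
G01 X151.7733 Y106.1027 F1035
G01 X120.2404 Y64.3282 F1035
G01 X68.4043 Y57.0863 F1035
G01 X26.6298 Y88.6192 F1035
G01 X19.3879 Y140.4553 F1035
G01 X50.9208 Y182.2298 F1035
M5
G0 X79.8481 Y97.5027
M3 S754
G01 X76.7432 Y94.1630 F1035
G01 X87.2967 Y107.9683 F1035
G01 X105.1394 Y129.9620 F1035
G01 X123.9021 Y151.1873 F1035
G01 X137.2158 Y162.6876 F1035
M5
G0 X184.8760 Y57.4622
M3 S754
G01 X181.4852 Y67.8982 F1035
G01 X172.6078 Y74.3479 F1035
G01 X161.6348 Y74.3479 F1035
G01 X152.7574 Y67.8982 F1035
G01 X149.3666 Y57.4622 F1035
G01 X152.7574 Y47.0262 F1035
G01 X161.6348 Y40.5765 F1035
G01 X172.6078 Y40.5765 F1035
G01 X181.4852 Y47.0262 F1035
G01 X184.8760 Y57.4622 F1035
M5
G0 X0.0000 Y0.0000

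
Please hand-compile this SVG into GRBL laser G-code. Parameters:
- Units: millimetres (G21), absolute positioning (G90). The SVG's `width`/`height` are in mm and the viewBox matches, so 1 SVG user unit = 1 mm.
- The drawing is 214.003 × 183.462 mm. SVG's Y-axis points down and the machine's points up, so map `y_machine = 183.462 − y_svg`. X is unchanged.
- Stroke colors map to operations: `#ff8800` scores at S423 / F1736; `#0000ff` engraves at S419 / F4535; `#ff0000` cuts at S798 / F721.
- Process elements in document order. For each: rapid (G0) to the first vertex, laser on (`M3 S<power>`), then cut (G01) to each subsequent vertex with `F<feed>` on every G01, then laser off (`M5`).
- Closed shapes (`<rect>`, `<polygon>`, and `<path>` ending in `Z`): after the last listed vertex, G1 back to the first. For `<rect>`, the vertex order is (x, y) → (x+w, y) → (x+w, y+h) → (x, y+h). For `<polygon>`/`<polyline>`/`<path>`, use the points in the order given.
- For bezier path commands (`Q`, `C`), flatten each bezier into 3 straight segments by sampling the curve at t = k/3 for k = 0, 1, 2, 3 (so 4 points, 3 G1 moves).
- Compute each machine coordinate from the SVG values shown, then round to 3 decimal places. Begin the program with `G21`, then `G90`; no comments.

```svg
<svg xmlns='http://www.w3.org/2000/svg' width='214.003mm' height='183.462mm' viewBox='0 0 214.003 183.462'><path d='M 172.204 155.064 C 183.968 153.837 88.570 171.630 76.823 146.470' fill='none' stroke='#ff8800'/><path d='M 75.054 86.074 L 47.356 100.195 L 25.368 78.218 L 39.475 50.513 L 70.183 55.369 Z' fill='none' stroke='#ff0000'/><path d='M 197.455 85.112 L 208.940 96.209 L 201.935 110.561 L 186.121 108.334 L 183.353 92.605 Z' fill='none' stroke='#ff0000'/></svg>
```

Since the viewBox matches the mm dimensions, user units are millimetres directly. The only transform is the Y-flip y_m = 183.462 − y_svg.

Shape 1 is a cubic bezier drawn with `<path>`. Its stroke #ff8800 means score at S423, F1736. After flipping Y the toolpath is (172.204,28.398) → (155.314,25.580) → (109.387,23.854) → (76.823,36.992).

Shape 2 is a regular polygon drawn with `<path>`. Its stroke #ff0000 means cut at S798, F721. After flipping Y the toolpath is (75.054,97.388) → (47.356,83.267) → (25.368,105.244) → (39.475,132.949) → (70.183,128.093) → (75.054,97.388), returning to the start.

Shape 3 is a regular polygon drawn with `<path>`. Its stroke #ff0000 means cut at S798, F721. After flipping Y the toolpath is (197.455,98.350) → (208.940,87.253) → (201.935,72.901) → (186.121,75.128) → (183.353,90.857) → (197.455,98.350), returning to the start.

G21
G90
G0 X172.204 Y28.398
M3 S423
G01 X155.314 Y25.580 F1736
G01 X109.387 Y23.854 F1736
G01 X76.823 Y36.992 F1736
M5
G0 X75.054 Y97.388
M3 S798
G01 X47.356 Y83.267 F721
G01 X25.368 Y105.244 F721
G01 X39.475 Y132.949 F721
G01 X70.183 Y128.093 F721
G01 X75.054 Y97.388 F721
M5
G0 X197.455 Y98.350
M3 S798
G01 X208.940 Y87.253 F721
G01 X201.935 Y72.901 F721
G01 X186.121 Y75.128 F721
G01 X183.353 Y90.857 F721
G01 X197.455 Y98.350 F721
M5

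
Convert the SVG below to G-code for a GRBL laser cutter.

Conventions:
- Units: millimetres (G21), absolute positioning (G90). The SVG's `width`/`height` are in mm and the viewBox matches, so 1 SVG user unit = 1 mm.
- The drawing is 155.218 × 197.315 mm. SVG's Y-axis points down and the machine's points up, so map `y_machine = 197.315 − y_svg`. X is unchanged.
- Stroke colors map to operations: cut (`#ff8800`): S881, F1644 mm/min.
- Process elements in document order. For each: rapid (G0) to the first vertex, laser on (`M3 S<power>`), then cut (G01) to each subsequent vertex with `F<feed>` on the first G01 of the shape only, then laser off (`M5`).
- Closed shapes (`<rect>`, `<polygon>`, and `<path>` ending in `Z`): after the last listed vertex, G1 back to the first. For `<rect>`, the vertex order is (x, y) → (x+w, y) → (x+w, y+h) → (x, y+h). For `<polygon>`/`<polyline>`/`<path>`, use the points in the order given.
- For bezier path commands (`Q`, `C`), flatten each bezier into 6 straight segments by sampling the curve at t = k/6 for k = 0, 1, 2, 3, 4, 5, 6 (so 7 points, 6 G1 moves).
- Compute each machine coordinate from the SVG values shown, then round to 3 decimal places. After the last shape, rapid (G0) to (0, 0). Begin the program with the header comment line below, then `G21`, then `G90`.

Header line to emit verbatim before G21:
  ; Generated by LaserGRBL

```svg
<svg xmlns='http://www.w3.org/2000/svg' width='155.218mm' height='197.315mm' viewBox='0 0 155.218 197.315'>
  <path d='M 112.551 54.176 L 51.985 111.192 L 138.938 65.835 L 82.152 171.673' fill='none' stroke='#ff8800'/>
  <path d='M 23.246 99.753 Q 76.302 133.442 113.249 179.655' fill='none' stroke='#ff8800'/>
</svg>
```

Since the viewBox matches the mm dimensions, user units are millimetres directly. The only transform is the Y-flip y_m = 197.315 − y_svg.

Shape 1 is a open polyline drawn with `<path>`. Its stroke #ff8800 means cut at S881, F1644. After flipping Y the toolpath is (112.551,143.139) → (51.985,86.123) → (138.938,131.480) → (82.152,25.642).

Shape 2 is a quadratic bezier drawn with `<path>`. Its stroke #ff8800 means cut at S881, F1644. After flipping Y the toolpath is (23.246,97.562) → (40.484,85.984) → (56.827,73.711) → (72.275,60.742) → (86.828,47.077) → (100.486,32.716) → (113.249,17.660).

; Generated by LaserGRBL
G21
G90
G0 X112.551 Y143.139
M3 S881
G01 X51.985 Y86.123 F1644
G01 X138.938 Y131.480
G01 X82.152 Y25.642
M5
G0 X23.246 Y97.562
M3 S881
G01 X40.484 Y85.984 F1644
G01 X56.827 Y73.711
G01 X72.275 Y60.742
G01 X86.828 Y47.077
G01 X100.486 Y32.716
G01 X113.249 Y17.660
M5
G0 X0.000 Y0.000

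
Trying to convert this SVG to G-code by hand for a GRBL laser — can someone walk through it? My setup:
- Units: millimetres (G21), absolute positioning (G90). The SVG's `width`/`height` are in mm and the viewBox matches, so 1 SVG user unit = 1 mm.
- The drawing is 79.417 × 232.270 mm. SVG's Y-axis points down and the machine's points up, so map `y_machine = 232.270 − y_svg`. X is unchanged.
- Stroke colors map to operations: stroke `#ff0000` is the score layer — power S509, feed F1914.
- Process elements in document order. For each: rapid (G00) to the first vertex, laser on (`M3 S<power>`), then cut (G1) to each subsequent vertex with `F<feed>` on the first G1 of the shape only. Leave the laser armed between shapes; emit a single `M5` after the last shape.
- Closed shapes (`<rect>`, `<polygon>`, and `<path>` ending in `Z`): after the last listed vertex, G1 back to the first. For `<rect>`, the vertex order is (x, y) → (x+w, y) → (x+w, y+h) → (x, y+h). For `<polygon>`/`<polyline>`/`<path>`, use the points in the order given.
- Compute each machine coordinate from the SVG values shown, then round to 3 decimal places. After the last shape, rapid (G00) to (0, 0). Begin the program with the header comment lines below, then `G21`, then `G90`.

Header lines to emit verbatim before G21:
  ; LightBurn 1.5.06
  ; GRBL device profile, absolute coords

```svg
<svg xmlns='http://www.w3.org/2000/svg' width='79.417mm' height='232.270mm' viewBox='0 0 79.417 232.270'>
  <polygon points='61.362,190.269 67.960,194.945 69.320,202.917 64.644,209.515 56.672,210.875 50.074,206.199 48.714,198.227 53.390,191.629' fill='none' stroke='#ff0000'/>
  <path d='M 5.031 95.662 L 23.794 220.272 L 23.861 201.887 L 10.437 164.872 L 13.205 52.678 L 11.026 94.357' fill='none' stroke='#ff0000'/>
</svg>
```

; LightBurn 1.5.06
; GRBL device profile, absolute coords
G21
G90
G00 X61.362 Y42.001
M3 S509
G1 X67.960 Y37.325 F1914
G1 X69.320 Y29.353
G1 X64.644 Y22.755
G1 X56.672 Y21.395
G1 X50.074 Y26.071
G1 X48.714 Y34.043
G1 X53.390 Y40.641
G1 X61.362 Y42.001
G00 X5.031 Y136.608
M3 S509
G1 X23.794 Y11.998 F1914
G1 X23.861 Y30.383
G1 X10.437 Y67.398
G1 X13.205 Y179.592
G1 X11.026 Y137.913
M5
G00 X0.000 Y0.000

viewBox `0 0 79.417 232.270` with mm width/height → 1 unit = 1 mm. Flip: y_m = 232.270 − y_svg.

**Shape 1** — `<polygon>` regular polygon, stroke `#ff0000` → score (S509, F1914). Machine vertices: (61.362,42.001) → (67.960,37.325) → (69.320,29.353) → (64.644,22.755) → (56.672,21.395) → (50.074,26.071) → (48.714,34.043) → (53.390,40.641) → (61.362,42.001). Closed: final G1 returns to the first vertex.

**Shape 2** — `<path>` open polyline, stroke `#ff0000` → score (S509, F1914). Machine vertices: (5.031,136.608) → (23.794,11.998) → (23.861,30.383) → (10.437,67.398) → (13.205,179.592) → (11.026,137.913). Open path.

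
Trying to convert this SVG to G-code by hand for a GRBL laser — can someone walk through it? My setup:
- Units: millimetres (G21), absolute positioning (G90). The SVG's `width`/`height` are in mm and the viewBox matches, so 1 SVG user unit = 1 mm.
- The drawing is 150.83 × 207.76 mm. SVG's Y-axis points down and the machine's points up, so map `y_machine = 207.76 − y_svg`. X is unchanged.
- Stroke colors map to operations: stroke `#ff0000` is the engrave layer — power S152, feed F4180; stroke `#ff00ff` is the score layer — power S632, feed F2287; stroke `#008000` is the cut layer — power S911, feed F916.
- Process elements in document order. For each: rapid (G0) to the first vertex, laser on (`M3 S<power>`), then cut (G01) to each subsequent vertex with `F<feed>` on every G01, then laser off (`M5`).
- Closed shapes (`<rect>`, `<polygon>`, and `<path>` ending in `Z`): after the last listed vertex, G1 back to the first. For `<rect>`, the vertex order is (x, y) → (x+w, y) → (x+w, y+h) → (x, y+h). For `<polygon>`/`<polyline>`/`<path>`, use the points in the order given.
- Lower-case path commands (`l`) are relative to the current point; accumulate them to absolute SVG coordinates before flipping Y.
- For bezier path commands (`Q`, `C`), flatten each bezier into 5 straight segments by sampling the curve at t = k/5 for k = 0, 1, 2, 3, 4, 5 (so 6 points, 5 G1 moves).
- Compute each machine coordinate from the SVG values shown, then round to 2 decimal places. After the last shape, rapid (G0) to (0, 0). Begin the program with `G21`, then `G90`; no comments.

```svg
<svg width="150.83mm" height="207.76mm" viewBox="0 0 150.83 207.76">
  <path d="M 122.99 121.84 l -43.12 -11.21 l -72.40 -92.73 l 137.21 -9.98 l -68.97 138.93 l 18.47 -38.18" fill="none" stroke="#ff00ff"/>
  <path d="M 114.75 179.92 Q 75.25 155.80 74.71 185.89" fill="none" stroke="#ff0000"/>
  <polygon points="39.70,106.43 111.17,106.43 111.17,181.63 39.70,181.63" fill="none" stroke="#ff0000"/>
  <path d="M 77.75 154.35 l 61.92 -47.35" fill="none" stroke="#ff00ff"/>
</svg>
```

G21
G90
G0 X122.99 Y85.92
M3 S632
G01 X79.87 Y97.13 F2287
G01 X7.47 Y189.86 F2287
G01 X144.68 Y199.84 F2287
G01 X75.71 Y60.91 F2287
G01 X94.18 Y99.09 F2287
M5
G0 X114.75 Y27.84
M3 S152
G01 X100.51 Y35.32 F4180
G01 X89.38 Y38.46 F4180
G01 X81.38 Y37.27 F4180
G01 X76.48 Y31.74 F4180
G01 X74.71 Y21.87 F4180
M5
G0 X39.70 Y101.33
M3 S152
G01 X111.17 Y101.33 F4180
G01 X111.17 Y26.13 F4180
G01 X39.70 Y26.13 F4180
G01 X39.70 Y101.33 F4180
M5
G0 X77.75 Y53.41
M3 S632
G01 X139.67 Y100.76 F2287
M5
G0 X0.00 Y0.00

Since the viewBox matches the mm dimensions, user units are millimetres directly. The only transform is the Y-flip y_m = 207.76 − y_svg.

Shape 1 is a open polyline drawn with `<path>`. Its stroke #ff00ff means score at S632, F2287. After flipping Y the toolpath is (122.99,85.92) → (79.87,97.13) → (7.47,189.86) → (144.68,199.84) → (75.71,60.91) → (94.18,99.09).

Shape 2 is a quadratic bezier drawn with `<path>`. Its stroke #ff0000 means engrave at S152, F4180. After flipping Y the toolpath is (114.75,27.84) → (100.51,35.32) → (89.38,38.46) → (81.38,37.27) → (76.48,31.74) → (74.71,21.87).

Shape 3 is a rectangle drawn with `<polygon>`. Its stroke #ff0000 means engrave at S152, F4180. After flipping Y the toolpath is (39.70,101.33) → (111.17,101.33) → (111.17,26.13) → (39.70,26.13) → (39.70,101.33), returning to the start.

Shape 4 is a line segment drawn with `<path>`. Its stroke #ff00ff means score at S632, F2287. After flipping Y the toolpath is (77.75,53.41) → (139.67,100.76).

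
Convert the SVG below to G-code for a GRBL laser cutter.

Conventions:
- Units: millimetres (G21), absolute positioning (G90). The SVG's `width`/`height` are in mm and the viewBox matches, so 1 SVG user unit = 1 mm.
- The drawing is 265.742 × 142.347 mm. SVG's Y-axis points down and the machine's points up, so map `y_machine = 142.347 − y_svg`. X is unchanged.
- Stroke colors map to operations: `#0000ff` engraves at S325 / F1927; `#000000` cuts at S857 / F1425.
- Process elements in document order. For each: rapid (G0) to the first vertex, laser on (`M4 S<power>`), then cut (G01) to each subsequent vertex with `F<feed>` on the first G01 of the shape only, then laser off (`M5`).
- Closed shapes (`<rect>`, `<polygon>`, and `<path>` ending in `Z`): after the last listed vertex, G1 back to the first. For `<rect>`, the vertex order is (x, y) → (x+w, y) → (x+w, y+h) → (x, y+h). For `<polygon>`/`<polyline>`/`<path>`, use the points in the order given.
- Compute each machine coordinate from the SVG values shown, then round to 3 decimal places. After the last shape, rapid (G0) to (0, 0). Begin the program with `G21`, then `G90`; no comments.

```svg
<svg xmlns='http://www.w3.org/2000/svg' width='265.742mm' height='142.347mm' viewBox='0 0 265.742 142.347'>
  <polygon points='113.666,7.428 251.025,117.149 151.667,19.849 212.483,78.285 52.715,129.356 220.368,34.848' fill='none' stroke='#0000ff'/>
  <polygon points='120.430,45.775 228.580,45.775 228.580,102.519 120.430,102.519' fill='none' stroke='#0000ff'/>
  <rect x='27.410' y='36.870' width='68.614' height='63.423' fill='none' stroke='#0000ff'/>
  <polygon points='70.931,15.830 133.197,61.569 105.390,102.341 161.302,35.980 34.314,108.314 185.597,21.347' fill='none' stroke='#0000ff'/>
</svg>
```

1 u = 1 mm; y_m = 142.347 − y.

[1] `<polygon>` closed polygon, #0000ff→engrave S325 F1927: (113.666,134.919) → (251.025,25.198) → (151.667,122.498) → (212.483,64.062) → (52.715,12.991) → (220.368,107.499) → (113.666,134.919) (closed)

[2] `<polygon>` rectangle, #0000ff→engrave S325 F1927: (120.430,96.572) → (228.580,96.572) → (228.580,39.828) → (120.430,39.828) → (120.430,96.572) (closed)

[3] `<rect>` rectangle, #0000ff→engrave S325 F1927: (27.410,105.477) → (96.024,105.477) → (96.024,42.054) → (27.410,42.054) → (27.410,105.477) (closed)

[4] `<polygon>` closed polygon, #0000ff→engrave S325 F1927: (70.931,126.517) → (133.197,80.778) → (105.390,40.006) → (161.302,106.367) → (34.314,34.033) → (185.597,121.000) → (70.931,126.517) (closed)

G21
G90
G0 X113.666 Y134.919
M4 S325
G01 X251.025 Y25.198 F1927
G01 X151.667 Y122.498
G01 X212.483 Y64.062
G01 X52.715 Y12.991
G01 X220.368 Y107.499
G01 X113.666 Y134.919
M5
G0 X120.430 Y96.572
M4 S325
G01 X228.580 Y96.572 F1927
G01 X228.580 Y39.828
G01 X120.430 Y39.828
G01 X120.430 Y96.572
M5
G0 X27.410 Y105.477
M4 S325
G01 X96.024 Y105.477 F1927
G01 X96.024 Y42.054
G01 X27.410 Y42.054
G01 X27.410 Y105.477
M5
G0 X70.931 Y126.517
M4 S325
G01 X133.197 Y80.778 F1927
G01 X105.390 Y40.006
G01 X161.302 Y106.367
G01 X34.314 Y34.033
G01 X185.597 Y121.000
G01 X70.931 Y126.517
M5
G0 X0.000 Y0.000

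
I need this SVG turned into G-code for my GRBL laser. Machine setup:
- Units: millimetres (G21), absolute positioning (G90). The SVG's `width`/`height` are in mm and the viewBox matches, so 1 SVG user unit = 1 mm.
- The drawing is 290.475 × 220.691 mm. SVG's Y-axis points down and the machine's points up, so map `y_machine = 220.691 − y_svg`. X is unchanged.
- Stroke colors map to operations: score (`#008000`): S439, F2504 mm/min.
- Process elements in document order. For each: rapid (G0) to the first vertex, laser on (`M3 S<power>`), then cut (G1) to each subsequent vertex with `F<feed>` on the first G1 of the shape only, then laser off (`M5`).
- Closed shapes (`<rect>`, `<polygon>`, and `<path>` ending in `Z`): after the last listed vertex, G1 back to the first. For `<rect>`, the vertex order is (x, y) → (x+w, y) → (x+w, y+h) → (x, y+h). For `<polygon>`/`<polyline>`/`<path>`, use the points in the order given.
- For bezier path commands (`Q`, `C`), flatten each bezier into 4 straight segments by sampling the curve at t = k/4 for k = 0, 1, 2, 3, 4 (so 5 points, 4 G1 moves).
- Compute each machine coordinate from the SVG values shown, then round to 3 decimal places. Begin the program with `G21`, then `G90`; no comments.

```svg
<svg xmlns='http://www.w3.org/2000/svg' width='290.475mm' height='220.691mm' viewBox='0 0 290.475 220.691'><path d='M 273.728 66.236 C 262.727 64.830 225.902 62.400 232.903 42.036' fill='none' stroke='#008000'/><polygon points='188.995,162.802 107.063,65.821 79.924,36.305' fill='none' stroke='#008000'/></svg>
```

Since the viewBox matches the mm dimensions, user units are millimetres directly. The only transform is the Y-flip y_m = 220.691 − y_svg.

Shape 1 is a cubic bezier drawn with `<path>`. Its stroke #008000 means score at S439, F2504. After flipping Y the toolpath is (273.728,154.455) → (261.724,155.966) → (246.565,159.446) → (234.781,166.480) → (232.903,178.655).

Shape 2 is a closed polygon drawn with `<polygon>`. Its stroke #008000 means score at S439, F2504. After flipping Y the toolpath is (188.995,57.889) → (107.063,154.870) → (79.924,184.386) → (188.995,57.889), returning to the start.

G21
G90
G0 X273.728 Y154.455
M3 S439
G1 X261.724 Y155.966 F2504
G1 X246.565 Y159.446
G1 X234.781 Y166.480
G1 X232.903 Y178.655
M5
G0 X188.995 Y57.889
M3 S439
G1 X107.063 Y154.870 F2504
G1 X79.924 Y184.386
G1 X188.995 Y57.889
M5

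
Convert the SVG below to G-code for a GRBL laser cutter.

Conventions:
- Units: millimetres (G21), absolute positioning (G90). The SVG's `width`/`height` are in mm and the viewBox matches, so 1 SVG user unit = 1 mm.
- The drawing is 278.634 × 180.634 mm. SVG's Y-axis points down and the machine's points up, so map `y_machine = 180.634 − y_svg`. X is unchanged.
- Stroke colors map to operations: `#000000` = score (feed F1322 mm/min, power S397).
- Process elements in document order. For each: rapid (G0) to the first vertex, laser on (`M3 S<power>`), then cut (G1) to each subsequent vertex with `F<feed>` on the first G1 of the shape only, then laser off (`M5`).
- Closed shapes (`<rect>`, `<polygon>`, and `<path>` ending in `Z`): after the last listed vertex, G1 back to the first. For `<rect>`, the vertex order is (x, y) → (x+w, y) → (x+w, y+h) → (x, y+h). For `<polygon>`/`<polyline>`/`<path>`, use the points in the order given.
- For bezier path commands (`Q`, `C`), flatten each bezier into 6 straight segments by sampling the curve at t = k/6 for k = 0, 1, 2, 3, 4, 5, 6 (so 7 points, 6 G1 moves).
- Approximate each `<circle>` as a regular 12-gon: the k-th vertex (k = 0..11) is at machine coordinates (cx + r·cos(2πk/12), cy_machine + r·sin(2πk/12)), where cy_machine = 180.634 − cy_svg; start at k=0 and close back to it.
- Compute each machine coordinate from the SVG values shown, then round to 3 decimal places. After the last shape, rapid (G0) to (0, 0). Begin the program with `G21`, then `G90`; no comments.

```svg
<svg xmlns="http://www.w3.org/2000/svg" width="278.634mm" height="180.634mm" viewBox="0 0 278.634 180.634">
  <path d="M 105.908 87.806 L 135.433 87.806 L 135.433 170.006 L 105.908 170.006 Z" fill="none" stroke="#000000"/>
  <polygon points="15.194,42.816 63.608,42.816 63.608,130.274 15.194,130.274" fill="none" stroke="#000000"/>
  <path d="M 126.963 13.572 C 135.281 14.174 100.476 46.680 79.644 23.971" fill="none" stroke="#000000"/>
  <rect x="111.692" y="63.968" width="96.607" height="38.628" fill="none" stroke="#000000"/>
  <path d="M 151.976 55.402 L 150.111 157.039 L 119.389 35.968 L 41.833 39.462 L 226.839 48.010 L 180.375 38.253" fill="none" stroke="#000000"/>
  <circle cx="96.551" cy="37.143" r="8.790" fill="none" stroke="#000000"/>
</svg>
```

G21
G90
G0 X105.908 Y92.828
M3 S397
G1 X135.433 Y92.828 F1322
G1 X135.433 Y10.628
G1 X105.908 Y10.628
G1 X105.908 Y92.828
M5
G0 X15.194 Y137.818
M3 S397
G1 X63.608 Y137.818 F1322
G1 X63.608 Y50.360
G1 X15.194 Y50.360
G1 X15.194 Y137.818
M5
G0 X126.963 Y167.062
M3 S397
G1 X127.793 Y164.506 F1322
G1 X123.021 Y159.052
G1 X114.235 Y153.121
G1 X103.019 Y149.132
G1 X90.960 Y149.506
G1 X79.644 Y156.663
M5
G0 X111.692 Y116.666
M3 S397
G1 X208.299 Y116.666 F1322
G1 X208.299 Y78.038
G1 X111.692 Y78.038
G1 X111.692 Y116.666
M5
G0 X151.976 Y125.232
M3 S397
G1 X150.111 Y23.595 F1322
G1 X119.389 Y144.666
G1 X41.833 Y141.172
G1 X226.839 Y132.624
G1 X180.375 Y142.381
M5
G0 X105.341 Y143.491
M3 S397
G1 X104.163 Y147.886 F1322
G1 X100.946 Y151.103
G1 X96.551 Y152.281
G1 X92.156 Y151.103
G1 X88.939 Y147.886
G1 X87.761 Y143.491
G1 X88.939 Y139.096
G1 X92.156 Y135.879
G1 X96.551 Y134.701
G1 X100.946 Y135.879
G1 X104.163 Y139.096
G1 X105.341 Y143.491
M5
G0 X0.000 Y0.000

viewBox `0 0 278.634 180.634` with mm width/height → 1 unit = 1 mm. Flip: y_m = 180.634 − y_svg.

**Shape 1** — `<path>` rectangle, stroke `#000000` → score (S397, F1322). Machine vertices: (105.908,92.828) → (135.433,92.828) → (135.433,10.628) → (105.908,10.628) → (105.908,92.828). Closed: final G1 returns to the first vertex.

**Shape 2** — `<polygon>` rectangle, stroke `#000000` → score (S397, F1322). Machine vertices: (15.194,137.818) → (63.608,137.818) → (63.608,50.360) → (15.194,50.360) → (15.194,137.818). Closed: final G1 returns to the first vertex.

**Shape 3** — `<path>` cubic bezier, stroke `#000000` → score (S397, F1322). Control points (SVG): P0=(126.963,13.572), P1=(135.281,14.174), P2=(100.476,46.680), P3=(79.644,23.971); sampled at t=k/6. Machine vertices: (126.963,167.062) → (127.793,164.506) → (123.021,159.052) → (114.235,153.121) → (103.019,149.132) → (90.960,149.506) → (79.644,156.663). Open path.

**Shape 4** — `<rect>` rectangle, stroke `#000000` → score (S397, F1322). Machine vertices: (111.692,116.666) → (208.299,116.666) → (208.299,78.038) → (111.692,78.038) → (111.692,116.666). Closed: final G1 returns to the first vertex.

**Shape 5** — `<path>` open polyline, stroke `#000000` → score (S397, F1322). Machine vertices: (151.976,125.232) → (150.111,23.595) → (119.389,144.666) → (41.833,141.172) → (226.839,132.624) → (180.375,142.381). Open path.

**Shape 6** — `<circle>` circle, stroke `#000000` → score (S397, F1322). Machine vertices: (105.341,143.491) → (104.163,147.886) → (100.946,151.103) → (96.551,152.281) → (92.156,151.103) → (88.939,147.886) → (87.761,143.491) → (88.939,139.096) → (92.156,135.879) → (96.551,134.701) → (100.946,135.879) → (104.163,139.096) → (105.341,143.491). Closed: final G1 returns to the first vertex.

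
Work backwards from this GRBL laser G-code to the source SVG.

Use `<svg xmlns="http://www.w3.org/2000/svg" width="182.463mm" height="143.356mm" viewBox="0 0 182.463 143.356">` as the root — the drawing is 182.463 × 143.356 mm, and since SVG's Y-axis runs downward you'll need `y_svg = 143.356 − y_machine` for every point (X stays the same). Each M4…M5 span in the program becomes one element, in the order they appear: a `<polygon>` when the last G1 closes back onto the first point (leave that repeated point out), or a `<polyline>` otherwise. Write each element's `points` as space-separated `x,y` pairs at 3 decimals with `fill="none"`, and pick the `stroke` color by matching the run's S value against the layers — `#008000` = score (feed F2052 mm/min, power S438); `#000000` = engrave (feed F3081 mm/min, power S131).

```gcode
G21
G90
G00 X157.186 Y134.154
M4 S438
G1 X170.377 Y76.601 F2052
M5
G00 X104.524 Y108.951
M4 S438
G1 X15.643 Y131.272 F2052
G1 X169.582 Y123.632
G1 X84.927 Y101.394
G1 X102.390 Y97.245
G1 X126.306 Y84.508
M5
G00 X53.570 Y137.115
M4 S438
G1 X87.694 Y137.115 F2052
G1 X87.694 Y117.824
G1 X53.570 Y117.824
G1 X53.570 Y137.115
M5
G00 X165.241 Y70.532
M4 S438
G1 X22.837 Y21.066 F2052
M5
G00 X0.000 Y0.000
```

Each laser-on run becomes one SVG element. Flip Y back into SVG space with y_svg = 143.356 − y_machine. Every run uses S438, so all elements get stroke `#008000` (score).

Run 1: The run is open, so emit a `<polyline>` with points (Y-flipped): 157.186,9.202 170.377,66.755.

Run 2: The run is open, so emit a `<polyline>` with points (Y-flipped): 104.524,34.405 15.643,12.084 169.582,19.724 84.927,41.962 102.390,46.111 126.306,58.848.

Run 3: The run returns to its start, so emit a `<polygon>` with points (Y-flipped): 53.570,6.241 87.694,6.241 87.694,25.532 53.570,25.532.

Run 4: The run is open, so emit a `<polyline>` with points (Y-flipped): 165.241,72.824 22.837,122.290.

<svg xmlns="http://www.w3.org/2000/svg" width="182.463mm" height="143.356mm" viewBox="0 0 182.463 143.356">
  <polyline points="157.186,9.202 170.377,66.755" fill="none" stroke="#008000"/>
  <polyline points="104.524,34.405 15.643,12.084 169.582,19.724 84.927,41.962 102.390,46.111 126.306,58.848" fill="none" stroke="#008000"/>
  <polygon points="53.570,6.241 87.694,6.241 87.694,25.532 53.570,25.532" fill="none" stroke="#008000"/>
  <polyline points="165.241,72.824 22.837,122.290" fill="none" stroke="#008000"/>
</svg>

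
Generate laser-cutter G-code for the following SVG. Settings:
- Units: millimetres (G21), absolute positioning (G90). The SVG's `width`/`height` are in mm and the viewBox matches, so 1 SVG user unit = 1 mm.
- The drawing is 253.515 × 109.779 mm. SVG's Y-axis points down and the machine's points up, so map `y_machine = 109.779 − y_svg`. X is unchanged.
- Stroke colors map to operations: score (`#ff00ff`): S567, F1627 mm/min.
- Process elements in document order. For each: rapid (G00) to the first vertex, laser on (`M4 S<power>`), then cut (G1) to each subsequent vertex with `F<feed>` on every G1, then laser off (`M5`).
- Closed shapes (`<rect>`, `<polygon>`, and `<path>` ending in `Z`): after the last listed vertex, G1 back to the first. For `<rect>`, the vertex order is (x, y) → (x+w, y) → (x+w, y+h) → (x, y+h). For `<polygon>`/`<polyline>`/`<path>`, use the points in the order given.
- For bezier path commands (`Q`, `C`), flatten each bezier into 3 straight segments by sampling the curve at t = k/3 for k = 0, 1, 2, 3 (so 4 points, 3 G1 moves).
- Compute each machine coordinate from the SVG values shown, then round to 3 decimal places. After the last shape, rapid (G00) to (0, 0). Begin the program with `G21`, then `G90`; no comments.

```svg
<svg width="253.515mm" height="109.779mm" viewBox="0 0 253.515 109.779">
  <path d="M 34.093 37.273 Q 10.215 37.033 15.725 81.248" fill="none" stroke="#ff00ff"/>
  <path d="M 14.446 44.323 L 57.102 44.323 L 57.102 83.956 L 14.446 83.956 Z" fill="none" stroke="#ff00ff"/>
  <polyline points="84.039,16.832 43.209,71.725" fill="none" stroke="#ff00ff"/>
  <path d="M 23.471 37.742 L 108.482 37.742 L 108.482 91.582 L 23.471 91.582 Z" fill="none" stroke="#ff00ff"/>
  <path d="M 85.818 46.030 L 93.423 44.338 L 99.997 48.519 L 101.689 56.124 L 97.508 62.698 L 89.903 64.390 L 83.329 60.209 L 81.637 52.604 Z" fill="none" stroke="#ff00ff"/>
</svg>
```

Since the viewBox matches the mm dimensions, user units are millimetres directly. The only transform is the Y-flip y_m = 109.779 − y_svg.

Shape 1 is a quadratic bezier drawn with `<path>`. Its stroke #ff00ff means score at S567, F1627. After flipping Y the toolpath is (34.093,72.506) → (21.440,67.727) → (15.317,53.068) → (15.725,28.531).

Shape 2 is a rectangle drawn with `<path>`. Its stroke #ff00ff means score at S567, F1627. After flipping Y the toolpath is (14.446,65.456) → (57.102,65.456) → (57.102,25.823) → (14.446,25.823) → (14.446,65.456), returning to the start.

Shape 3 is a line segment drawn with `<polyline>`. Its stroke #ff00ff means score at S567, F1627. After flipping Y the toolpath is (84.039,92.947) → (43.209,38.054).

Shape 4 is a rectangle drawn with `<path>`. Its stroke #ff00ff means score at S567, F1627. After flipping Y the toolpath is (23.471,72.037) → (108.482,72.037) → (108.482,18.197) → (23.471,18.197) → (23.471,72.037), returning to the start.

Shape 5 is a regular polygon drawn with `<path>`. Its stroke #ff00ff means score at S567, F1627. After flipping Y the toolpath is (85.818,63.749) → (93.423,65.441) → (99.997,61.260) → (101.689,53.655) → (97.508,47.081) → (89.903,45.389) → (83.329,49.570) → (81.637,57.175) → (85.818,63.749), returning to the start.

G21
G90
G00 X34.093 Y72.506
M4 S567
G1 X21.440 Y67.727 F1627
G1 X15.317 Y53.068 F1627
G1 X15.725 Y28.531 F1627
M5
G00 X14.446 Y65.456
M4 S567
G1 X57.102 Y65.456 F1627
G1 X57.102 Y25.823 F1627
G1 X14.446 Y25.823 F1627
G1 X14.446 Y65.456 F1627
M5
G00 X84.039 Y92.947
M4 S567
G1 X43.209 Y38.054 F1627
M5
G00 X23.471 Y72.037
M4 S567
G1 X108.482 Y72.037 F1627
G1 X108.482 Y18.197 F1627
G1 X23.471 Y18.197 F1627
G1 X23.471 Y72.037 F1627
M5
G00 X85.818 Y63.749
M4 S567
G1 X93.423 Y65.441 F1627
G1 X99.997 Y61.260 F1627
G1 X101.689 Y53.655 F1627
G1 X97.508 Y47.081 F1627
G1 X89.903 Y45.389 F1627
G1 X83.329 Y49.570 F1627
G1 X81.637 Y57.175 F1627
G1 X85.818 Y63.749 F1627
M5
G00 X0.000 Y0.000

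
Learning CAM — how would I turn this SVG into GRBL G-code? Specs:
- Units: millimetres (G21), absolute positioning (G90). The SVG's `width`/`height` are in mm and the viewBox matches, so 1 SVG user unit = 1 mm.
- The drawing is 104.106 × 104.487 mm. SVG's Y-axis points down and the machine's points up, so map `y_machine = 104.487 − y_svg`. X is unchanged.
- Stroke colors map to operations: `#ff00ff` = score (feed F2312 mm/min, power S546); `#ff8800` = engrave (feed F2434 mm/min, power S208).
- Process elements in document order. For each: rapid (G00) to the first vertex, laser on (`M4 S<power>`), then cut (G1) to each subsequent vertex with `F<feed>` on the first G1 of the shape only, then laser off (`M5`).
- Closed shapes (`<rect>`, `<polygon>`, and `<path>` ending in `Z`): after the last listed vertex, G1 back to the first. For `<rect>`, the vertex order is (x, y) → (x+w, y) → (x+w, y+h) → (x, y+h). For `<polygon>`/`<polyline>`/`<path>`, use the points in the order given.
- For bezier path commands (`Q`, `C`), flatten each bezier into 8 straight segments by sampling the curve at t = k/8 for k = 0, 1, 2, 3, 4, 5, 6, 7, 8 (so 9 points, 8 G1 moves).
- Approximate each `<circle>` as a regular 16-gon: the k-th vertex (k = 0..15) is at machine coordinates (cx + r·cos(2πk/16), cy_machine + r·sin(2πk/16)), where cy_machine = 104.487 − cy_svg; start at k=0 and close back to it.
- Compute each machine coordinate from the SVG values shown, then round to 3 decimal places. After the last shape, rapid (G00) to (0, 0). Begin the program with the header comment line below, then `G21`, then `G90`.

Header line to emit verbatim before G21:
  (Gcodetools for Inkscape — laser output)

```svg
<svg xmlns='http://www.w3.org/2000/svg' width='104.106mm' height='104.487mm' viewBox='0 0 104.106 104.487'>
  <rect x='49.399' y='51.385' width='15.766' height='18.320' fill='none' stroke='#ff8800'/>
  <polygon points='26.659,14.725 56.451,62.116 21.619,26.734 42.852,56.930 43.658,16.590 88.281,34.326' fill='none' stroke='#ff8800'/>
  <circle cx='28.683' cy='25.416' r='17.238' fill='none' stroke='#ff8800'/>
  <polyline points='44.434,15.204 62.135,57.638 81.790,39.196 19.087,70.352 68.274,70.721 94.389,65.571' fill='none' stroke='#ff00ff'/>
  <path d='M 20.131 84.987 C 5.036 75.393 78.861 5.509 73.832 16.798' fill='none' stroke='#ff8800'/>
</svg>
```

(Gcodetools for Inkscape — laser output)
G21
G90
G00 X49.399 Y53.102
M4 S208
G1 X65.165 Y53.102 F2434
G1 X65.165 Y34.782
G1 X49.399 Y34.782
G1 X49.399 Y53.102
M5
G00 X26.659 Y89.762
M4 S208
G1 X56.451 Y42.371 F2434
G1 X21.619 Y77.753
G1 X42.852 Y47.557
G1 X43.658 Y87.897
G1 X88.281 Y70.161
G1 X26.659 Y89.762
M5
G00 X45.921 Y79.071
M4 S208
G1 X44.609 Y85.668 F2434
G1 X40.872 Y91.260
G1 X35.280 Y94.997
G1 X28.683 Y96.309
G1 X22.086 Y94.997
G1 X16.494 Y91.260
G1 X12.757 Y85.668
G1 X11.445 Y79.071
G1 X12.757 Y72.474
G1 X16.494 Y66.882
G1 X22.086 Y63.145
G1 X28.683 Y61.833
G1 X35.280 Y63.145
G1 X40.872 Y66.882
G1 X44.609 Y72.474
G1 X45.921 Y79.071
M5
G00 X44.434 Y89.283
M4 S546
G1 X62.135 Y46.849 F2312
G1 X81.790 Y65.291
G1 X19.087 Y34.135
G1 X68.274 Y33.766
G1 X94.389 Y38.916
M5
G00 X20.131 Y19.500
M4 S208
G1 X18.311 Y25.648 F2434
G1 X22.861 Y35.790
G1 X31.815 Y48.268
G1 X43.207 Y61.426
G1 X55.071 Y73.604
G1 X65.440 Y83.146
G1 X72.349 Y88.394
G1 X73.832 Y87.689
M5
G00 X0.000 Y0.000

Since the viewBox matches the mm dimensions, user units are millimetres directly. The only transform is the Y-flip y_m = 104.487 − y_svg.

Shape 1 is a rectangle drawn with `<rect>`. Its stroke #ff8800 means engrave at S208, F2434. After flipping Y the toolpath is (49.399,53.102) → (65.165,53.102) → (65.165,34.782) → (49.399,34.782) → (49.399,53.102), returning to the start.

Shape 2 is a closed polygon drawn with `<polygon>`. Its stroke #ff8800 means engrave at S208, F2434. After flipping Y the toolpath is (26.659,89.762) → (56.451,42.371) → (21.619,77.753) → (42.852,47.557) → (43.658,87.897) → (88.281,70.161) → (26.659,89.762), returning to the start.

Shape 3 is a circle drawn with `<circle>`. Its stroke #ff8800 means engrave at S208, F2434. After flipping Y the toolpath is (45.921,79.071) → (44.609,85.668) → (40.872,91.260) → (35.280,94.997) → (28.683,96.309) → (22.086,94.997) → (16.494,91.260) → (12.757,85.668) → (11.445,79.071) → (12.757,72.474) → (16.494,66.882) → (22.086,63.145) → (28.683,61.833) → (35.280,63.145) → (40.872,66.882) → (44.609,72.474) → (45.921,79.071), returning to the start.

Shape 4 is a open polyline drawn with `<polyline>`. Its stroke #ff00ff means score at S546, F2312. After flipping Y the toolpath is (44.434,89.283) → (62.135,46.849) → (81.790,65.291) → (19.087,34.135) → (68.274,33.766) → (94.389,38.916).

Shape 5 is a cubic bezier drawn with `<path>`. Its stroke #ff8800 means engrave at S208, F2434. After flipping Y the toolpath is (20.131,19.500) → (18.311,25.648) → (22.861,35.790) → (31.815,48.268) → (43.207,61.426) → (55.071,73.604) → (65.440,83.146) → (72.349,88.394) → (73.832,87.689).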